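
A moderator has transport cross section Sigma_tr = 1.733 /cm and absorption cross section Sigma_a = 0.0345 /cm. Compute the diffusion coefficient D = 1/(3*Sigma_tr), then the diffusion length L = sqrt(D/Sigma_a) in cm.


D = 1 / (3 * Sigma_tr) = 1 / (3 * 1.733) = 0.1923447 cm
L = sqrt(D / Sigma_a)
L = sqrt(0.1923447 / 0.0345)
L = 2.3612 cm

2.3612


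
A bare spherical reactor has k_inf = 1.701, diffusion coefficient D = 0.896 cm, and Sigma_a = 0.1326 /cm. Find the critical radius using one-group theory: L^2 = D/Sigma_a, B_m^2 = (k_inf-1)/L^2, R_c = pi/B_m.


L^2 = D / Sigma_a = 0.896 / 0.1326 = 6.757164 cm^2
B_m^2 = (k_inf - 1) / L^2 = (1.701 - 1) / 6.757164 = 0.1037417 /cm^2
For a bare sphere: B_g = pi/R, so R_c = pi / sqrt(B_m^2)
R_c = pi / sqrt(0.1037417) = 9.7538 cm

9.7538


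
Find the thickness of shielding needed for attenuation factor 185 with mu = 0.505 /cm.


x = ln(factor) / mu
x = ln(185) / 0.505
x = 10.337 cm

10.337


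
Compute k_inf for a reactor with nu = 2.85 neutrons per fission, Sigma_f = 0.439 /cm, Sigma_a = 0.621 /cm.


k_inf = nu * Sigma_f / Sigma_a
k_inf = 2.85 * 0.439 / 0.621
k_inf = 2.0147

2.0147


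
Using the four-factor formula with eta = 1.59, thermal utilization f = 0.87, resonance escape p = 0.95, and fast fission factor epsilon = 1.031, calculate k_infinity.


k_inf = eta * f * p * epsilon
k_inf = 1.59 * 0.87 * 0.95 * 1.031
k_inf = 1.3549

1.3549


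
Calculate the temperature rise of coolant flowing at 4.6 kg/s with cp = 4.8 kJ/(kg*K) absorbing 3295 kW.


dT = Q / (m_dot * cp)
dT = 3295 / (4.6 * 4.8)
dT = 149.23 C

149.23


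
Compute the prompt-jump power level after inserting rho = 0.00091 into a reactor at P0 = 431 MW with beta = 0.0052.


P1/P0 = beta / (beta - rho)
P1/P0 = 0.0052 / (0.0052 - 0.00091) = 1.212121
P1 = 431 * 1.212121 = 522.42 MW

522.42


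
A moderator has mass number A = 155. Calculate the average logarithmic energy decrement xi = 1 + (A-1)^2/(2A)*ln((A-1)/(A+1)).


xi = 1 + (A-1)^2/(2A) * ln((A-1)/(A+1))
xi = 1 + (155-1)^2/(2*155) * ln((155-1)/(155 +1))
xi = 0.012848

0.012848


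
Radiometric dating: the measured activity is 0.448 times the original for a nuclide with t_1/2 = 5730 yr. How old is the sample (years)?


lambda = ln(2) / t_half = ln(2) / 5730 = 1.209681e-04 /yr
t = -ln(A/A0) / lambda
t = -ln(0.448) / 1.209681e-04
t = 6637.8 yr

6637.8


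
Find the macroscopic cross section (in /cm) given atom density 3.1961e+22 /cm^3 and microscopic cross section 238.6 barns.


Sigma = N * sigma_barns * 1e-24
Sigma = 3.1961e+22 * 238.6 * 1e-24
Sigma = 7.6259 /cm

7.6259


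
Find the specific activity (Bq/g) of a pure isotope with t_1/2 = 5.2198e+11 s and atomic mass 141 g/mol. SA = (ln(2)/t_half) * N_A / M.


lambda = ln(2) / t_half = ln(2) / 5.2198e+11 = 1.327919e-12 /s
SA = lambda * N_A / M
SA = 1.327919e-12 * 6.022e23 / 141
SA = 5.6714e+09 Bq/g

5.6714e+09


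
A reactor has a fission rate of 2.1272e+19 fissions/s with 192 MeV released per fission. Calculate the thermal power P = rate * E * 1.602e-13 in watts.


P = fission_rate * E_MeV * 1.602e-13
P = 2.1272e+19 * 192 * 1.602e-13
P = 6.5429e+08 W

6.5429e+08


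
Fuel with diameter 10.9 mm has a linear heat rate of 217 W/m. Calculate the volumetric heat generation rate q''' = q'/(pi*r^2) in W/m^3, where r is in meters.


r = D / 2 / 1000 = 10.9 / 2 / 1000 = 0.00545 m
q''' = q' / (pi * r^2)
q''' = 217 / (pi * 0.00545^2)
q''' = 2.3255e+06 W/m^3

2.3255e+06


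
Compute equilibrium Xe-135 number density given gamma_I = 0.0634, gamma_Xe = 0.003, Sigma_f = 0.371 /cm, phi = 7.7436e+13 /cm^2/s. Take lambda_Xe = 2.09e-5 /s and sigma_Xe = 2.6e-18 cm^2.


Xe_eq = (gamma_I + gamma_Xe) * Sigma_f * phi / (lambda_Xe + sigma_Xe * phi)
Numerator = (0.0634 + 0.003) * 0.371 * 7.7436e+13 = 1.907589e+12
Denominator = 2.09e-5 + 2.6e-18 * 7.7436e+13 = 2.222336e-04
Xe_eq = 1.907589e+12 / 2.222336e-04 = 8.5837e+15 /cm^3

8.5837e+15


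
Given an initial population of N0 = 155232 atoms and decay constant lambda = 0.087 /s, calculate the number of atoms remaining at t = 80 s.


N = N0 * exp(-lambda * t)
N = 155232 * exp(-0.087 * 80)
N = 147.33

147.33


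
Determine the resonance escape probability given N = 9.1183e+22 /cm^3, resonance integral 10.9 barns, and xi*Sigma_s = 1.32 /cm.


p = exp(-N * I * 1e-24 / (xi*Sigma_s))
p = exp(-9.1183e+22 * 10.9 * 1e-24 / 1.32)
p = 0.47097

0.47097


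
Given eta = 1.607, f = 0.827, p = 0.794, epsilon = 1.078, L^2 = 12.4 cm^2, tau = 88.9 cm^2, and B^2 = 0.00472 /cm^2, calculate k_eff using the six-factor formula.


k_inf = eta*f*p*eps = 1.607*0.827*0.794*1.078 = 1.137524
P_TNL = 1/(1 + L^2*B^2) = 1/(1 + 12.4*0.00472) = 0.9447081
P_FNL = exp(-B^2*tau) = exp(-0.00472*88.9) = 0.6573044
k_eff = k_inf * P_TNL * P_FNL = 1.137524 * 0.9447081 * 0.6573044
k_eff = 0.70636

0.70636


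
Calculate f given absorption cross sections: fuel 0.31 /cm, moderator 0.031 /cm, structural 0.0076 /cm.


f = Sigma_a_fuel / (Sigma_a_fuel + Sigma_a_mod + Sigma_a_other)
f = 0.31 / (0.31 + 0.031 + 0.0076)
f = 0.88927

0.88927


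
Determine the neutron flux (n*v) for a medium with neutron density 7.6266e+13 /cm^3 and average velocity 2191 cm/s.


phi = n * v
phi = 7.6266e+13 * 2191
phi = 1.6710e+17 /cm^2/s

1.6710e+17


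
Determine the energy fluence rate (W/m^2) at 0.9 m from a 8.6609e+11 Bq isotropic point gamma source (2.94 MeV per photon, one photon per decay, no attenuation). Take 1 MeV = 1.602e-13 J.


psi = A * E * 1.602e-13 / (4*pi*r^2)
psi = 8.6609e+11 * 2.94 * 1.602e-13 / (4*pi*0.9^2)
psi = 0.040075 W/m^2

0.040075


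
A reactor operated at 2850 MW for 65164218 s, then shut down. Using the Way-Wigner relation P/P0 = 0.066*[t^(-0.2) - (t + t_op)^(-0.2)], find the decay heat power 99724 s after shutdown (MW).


P/P0 = 0.066 * [t^(-0.2) - (t + t_op)^(-0.2)]
P/P0 = 0.066 * [99724^(-0.2) - (99724 + 65164218)^(-0.2)]
P/P0 = 0.066 * [0.1000553 - 0.02735680] = 0.004798101
P = 2850 * 0.004798101 = 13.675 MW

13.675


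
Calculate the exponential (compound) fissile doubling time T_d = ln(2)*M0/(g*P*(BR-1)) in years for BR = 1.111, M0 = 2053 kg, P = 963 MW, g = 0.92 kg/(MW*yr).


Breeding gain G = BR - 1 = 1.111 - 1 = 0.111
Fissile production rate = g * P * G = 0.92 * 963 * 0.111 = 98.34156 kg/yr
T_d = ln(2) * M0 / (g * P * G)
T_d = ln(2) * 2053 / 98.34156 = 14.470 yr

14.470


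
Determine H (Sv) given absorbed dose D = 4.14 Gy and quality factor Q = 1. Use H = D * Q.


H = D * Q
H = 4.14 * 1
H = 4.1400 Sv

4.1400


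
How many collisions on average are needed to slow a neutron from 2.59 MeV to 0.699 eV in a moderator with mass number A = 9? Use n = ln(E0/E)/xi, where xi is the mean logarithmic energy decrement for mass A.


xi = 1 + (A-1)^2/(2A)*ln((A-1)/(A+1)) = 0.2066007 (for A = 9)
n = ln(E0/E) / xi
n = ln(2.59e6 / 0.699) / 0.2066007
n = ln(3.705293e+06) / 0.2066007 = 73.210

73.210


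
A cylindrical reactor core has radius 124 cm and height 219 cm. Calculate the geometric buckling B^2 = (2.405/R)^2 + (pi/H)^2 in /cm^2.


B^2 = (2.405/R)^2 + (pi/H)^2
B^2 = (2.405/124)^2 + (pi/219)^2
B^2 = 5.8196e-04 /cm^2

5.8196e-04


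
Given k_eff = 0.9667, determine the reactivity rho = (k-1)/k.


rho = (k_eff - 1) / k_eff
rho = (0.9667 - 1) / 0.9667
rho = -0.034447

-0.034447


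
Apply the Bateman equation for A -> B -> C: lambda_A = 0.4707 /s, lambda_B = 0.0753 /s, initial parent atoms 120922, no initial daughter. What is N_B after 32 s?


N_B(t) = lambda_A * N_A0 / (lambda_B - lambda_A) * [exp(-lambda_A*t) - exp(-lambda_B*t)]
exp(-0.4707*32) = 2.873974e-07; exp(-0.0753*32) = 0.08985123
N_B = 0.4707 * 120922 / (0.0753 - 0.4707) * (2.873974e-07 - 0.08985123)
N_B = 12934

12934


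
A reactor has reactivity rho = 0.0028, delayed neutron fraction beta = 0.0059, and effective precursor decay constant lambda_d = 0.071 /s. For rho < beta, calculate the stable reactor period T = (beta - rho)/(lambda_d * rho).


T = (beta - rho) / (lambda_d * rho)
T = (0.0059 - 0.0028) / (0.071 * 0.0028)
T = 15.594 s

15.594


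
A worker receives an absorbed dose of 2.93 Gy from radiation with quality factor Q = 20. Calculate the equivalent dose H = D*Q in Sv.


H = D * Q
H = 2.93 * 20
H = 58.600 Sv

58.600


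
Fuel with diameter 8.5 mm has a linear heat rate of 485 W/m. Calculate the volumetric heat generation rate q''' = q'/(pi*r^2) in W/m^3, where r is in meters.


r = D / 2 / 1000 = 8.5 / 2 / 1000 = 0.00425 m
q''' = q' / (pi * r^2)
q''' = 485 / (pi * 0.00425^2)
q''' = 8.5470e+06 W/m^3

8.5470e+06


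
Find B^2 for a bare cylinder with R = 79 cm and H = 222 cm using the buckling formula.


B^2 = (2.405/R)^2 + (pi/H)^2
B^2 = (2.405/79)^2 + (pi/222)^2
B^2 = 0.0011270 /cm^2

0.0011270


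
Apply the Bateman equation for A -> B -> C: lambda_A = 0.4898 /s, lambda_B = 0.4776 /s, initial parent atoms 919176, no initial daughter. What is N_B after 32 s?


N_B(t) = lambda_A * N_A0 / (lambda_B - lambda_A) * [exp(-lambda_A*t) - exp(-lambda_B*t)]
exp(-0.4898*32) = 1.559703e-07; exp(-0.4776*32) = 2.304574e-07
N_B = 0.4898 * 919176 / (0.4776 - 0.4898) * (1.559703e-07 - 2.304574e-07)
N_B = 2.7488

2.7488


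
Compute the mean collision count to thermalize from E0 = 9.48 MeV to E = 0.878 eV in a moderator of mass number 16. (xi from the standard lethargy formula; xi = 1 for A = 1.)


xi = 1 + (A-1)^2/(2A)*ln((A-1)/(A+1)) = 0.1199467 (for A = 16)
n = ln(E0/E) / xi
n = ln(9.48e6 / 0.878) / 0.1199467
n = ln(1.079727e+07) / 0.1199467 = 135.02

135.02


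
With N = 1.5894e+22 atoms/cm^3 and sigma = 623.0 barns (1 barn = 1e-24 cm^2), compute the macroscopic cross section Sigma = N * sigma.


Sigma = N * sigma_barns * 1e-24
Sigma = 1.5894e+22 * 623.0 * 1e-24
Sigma = 9.9020 /cm

9.9020


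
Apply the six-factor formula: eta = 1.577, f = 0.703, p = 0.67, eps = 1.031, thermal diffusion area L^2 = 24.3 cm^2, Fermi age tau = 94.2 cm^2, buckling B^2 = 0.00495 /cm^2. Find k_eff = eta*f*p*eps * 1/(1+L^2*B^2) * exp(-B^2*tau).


k_inf = eta*f*p*eps = 1.577*0.703*0.67*1.031 = 0.7658090
P_TNL = 1/(1 + L^2*B^2) = 1/(1 + 24.3*0.00495) = 0.8926300
P_FNL = exp(-B^2*tau) = exp(-0.00495*94.2) = 0.6273253
k_eff = k_inf * P_TNL * P_FNL = 0.7658090 * 0.8926300 * 0.6273253
k_eff = 0.42883

0.42883


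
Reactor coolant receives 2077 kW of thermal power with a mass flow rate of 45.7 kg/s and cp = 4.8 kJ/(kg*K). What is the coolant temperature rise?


dT = Q / (m_dot * cp)
dT = 2077 / (45.7 * 4.8)
dT = 9.4685 C

9.4685


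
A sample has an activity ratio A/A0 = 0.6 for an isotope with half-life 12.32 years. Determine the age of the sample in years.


lambda = ln(2) / t_half = ln(2) / 12.32 = 0.05626195 /yr
t = -ln(A/A0) / lambda
t = -ln(0.6) / 0.05626195
t = 9.0794 yr

9.0794


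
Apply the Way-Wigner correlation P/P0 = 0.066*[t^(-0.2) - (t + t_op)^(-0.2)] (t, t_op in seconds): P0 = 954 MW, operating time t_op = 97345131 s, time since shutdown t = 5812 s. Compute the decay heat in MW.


P/P0 = 0.066 * [t^(-0.2) - (t + t_op)^(-0.2)]
P/P0 = 0.066 * [5812^(-0.2) - (5812 + 97345131)^(-0.2)]
P/P0 = 0.066 * [0.1766586 - 0.02525410] = 0.009992697
P = 954 * 0.009992697 = 9.5330 MW

9.5330


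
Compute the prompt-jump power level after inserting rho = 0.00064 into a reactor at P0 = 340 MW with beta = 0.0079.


P1/P0 = beta / (beta - rho)
P1/P0 = 0.0079 / (0.0079 - 0.00064) = 1.088154
P1 = 340 * 1.088154 = 369.97 MW

369.97


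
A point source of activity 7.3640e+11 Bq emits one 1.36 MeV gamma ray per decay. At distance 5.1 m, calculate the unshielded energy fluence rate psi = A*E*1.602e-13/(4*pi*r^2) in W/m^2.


psi = A * E * 1.602e-13 / (4*pi*r^2)
psi = 7.3640e+11 * 1.36 * 1.602e-13 / (4*pi*5.1^2)
psi = 4.9087e-04 W/m^2

4.9087e-04


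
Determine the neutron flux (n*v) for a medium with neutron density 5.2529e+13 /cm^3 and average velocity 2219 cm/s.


phi = n * v
phi = 5.2529e+13 * 2219
phi = 1.1656e+17 /cm^2/s

1.1656e+17


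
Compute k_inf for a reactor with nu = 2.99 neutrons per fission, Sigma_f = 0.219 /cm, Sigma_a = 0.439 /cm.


k_inf = nu * Sigma_f / Sigma_a
k_inf = 2.99 * 0.219 / 0.439
k_inf = 1.4916

1.4916


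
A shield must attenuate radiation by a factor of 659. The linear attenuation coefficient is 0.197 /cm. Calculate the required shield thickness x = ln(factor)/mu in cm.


x = ln(factor) / mu
x = ln(659) / 0.197
x = 32.948 cm

32.948


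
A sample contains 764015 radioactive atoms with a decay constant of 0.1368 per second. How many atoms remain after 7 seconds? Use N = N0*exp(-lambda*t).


N = N0 * exp(-lambda * t)
N = 764015 * exp(-0.1368 * 7)
N = 293239

293239


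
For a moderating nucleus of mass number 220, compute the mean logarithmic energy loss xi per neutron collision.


xi = 1 + (A-1)^2/(2A) * ln((A-1)/(A+1))
xi = 1 + (220-1)^2/(2*220) * ln((220-1)/(220 +1))
xi = 0.0090634

0.0090634


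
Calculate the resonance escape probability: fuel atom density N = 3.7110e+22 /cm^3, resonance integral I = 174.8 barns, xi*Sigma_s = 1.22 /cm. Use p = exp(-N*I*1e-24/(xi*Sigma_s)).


p = exp(-N * I * 1e-24 / (xi*Sigma_s))
p = exp(-3.7110e+22 * 174.8 * 1e-24 / 1.22)
p = 0.0049071

0.0049071


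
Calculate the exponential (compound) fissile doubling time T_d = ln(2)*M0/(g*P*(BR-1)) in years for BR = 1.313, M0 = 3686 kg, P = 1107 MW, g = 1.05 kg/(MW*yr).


Breeding gain G = BR - 1 = 1.313 - 1 = 0.313
Fissile production rate = g * P * G = 1.05 * 1107 * 0.313 = 363.81555 kg/yr
T_d = ln(2) * M0 / (g * P * G)
T_d = ln(2) * 3686 / 363.81555 = 7.0226 yr

7.0226


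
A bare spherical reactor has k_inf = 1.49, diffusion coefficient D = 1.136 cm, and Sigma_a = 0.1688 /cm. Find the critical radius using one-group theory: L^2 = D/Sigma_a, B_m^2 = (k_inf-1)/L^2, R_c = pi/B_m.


L^2 = D / Sigma_a = 1.136 / 0.1688 = 6.729858 cm^2
B_m^2 = (k_inf - 1) / L^2 = (1.49 - 1) / 6.729858 = 0.07280986 /cm^2
For a bare sphere: B_g = pi/R, so R_c = pi / sqrt(B_m^2)
R_c = pi / sqrt(0.07280986) = 11.643 cm

11.643


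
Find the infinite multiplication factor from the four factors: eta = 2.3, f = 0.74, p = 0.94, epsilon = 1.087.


k_inf = eta * f * p * epsilon
k_inf = 2.3 * 0.74 * 0.94 * 1.087
k_inf = 1.7391

1.7391


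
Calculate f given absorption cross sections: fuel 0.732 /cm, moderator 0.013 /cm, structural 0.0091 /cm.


f = Sigma_a_fuel / (Sigma_a_fuel + Sigma_a_mod + Sigma_a_other)
f = 0.732 / (0.732 + 0.013 + 0.0091)
f = 0.97069

0.97069


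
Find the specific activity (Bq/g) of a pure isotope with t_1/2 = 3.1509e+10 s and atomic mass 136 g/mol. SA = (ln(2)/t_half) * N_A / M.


lambda = ln(2) / t_half = ln(2) / 3.1509e+10 = 2.199839e-11 /s
SA = lambda * N_A / M
SA = 2.199839e-11 * 6.022e23 / 136
SA = 9.7408e+10 Bq/g

9.7408e+10


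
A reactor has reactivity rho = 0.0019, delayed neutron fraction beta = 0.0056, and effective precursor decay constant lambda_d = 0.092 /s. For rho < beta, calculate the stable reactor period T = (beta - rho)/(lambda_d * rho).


T = (beta - rho) / (lambda_d * rho)
T = (0.0056 - 0.0019) / (0.092 * 0.0019)
T = 21.167 s

21.167


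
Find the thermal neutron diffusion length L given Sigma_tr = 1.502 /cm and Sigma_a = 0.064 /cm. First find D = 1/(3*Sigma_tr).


D = 1 / (3 * Sigma_tr) = 1 / (3 * 1.502) = 0.2219263 cm
L = sqrt(D / Sigma_a)
L = sqrt(0.2219263 / 0.064)
L = 1.8621 cm

1.8621


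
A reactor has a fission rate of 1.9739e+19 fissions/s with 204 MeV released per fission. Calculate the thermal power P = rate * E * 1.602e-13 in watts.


P = fission_rate * E_MeV * 1.602e-13
P = 1.9739e+19 * 204 * 1.602e-13
P = 6.4509e+08 W

6.4509e+08


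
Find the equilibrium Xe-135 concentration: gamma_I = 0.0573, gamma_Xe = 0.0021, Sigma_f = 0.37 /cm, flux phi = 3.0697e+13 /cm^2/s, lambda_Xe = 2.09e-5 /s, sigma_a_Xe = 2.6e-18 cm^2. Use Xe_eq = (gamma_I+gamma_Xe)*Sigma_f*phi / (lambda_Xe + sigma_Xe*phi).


Xe_eq = (gamma_I + gamma_Xe) * Sigma_f * phi / (lambda_Xe + sigma_Xe * phi)
Numerator = (0.0573 + 0.0021) * 0.37 * 3.0697e+13 = 6.746587e+11
Denominator = 2.09e-5 + 2.6e-18 * 3.0697e+13 = 1.007122e-04
Xe_eq = 6.746587e+11 / 1.007122e-04 = 6.6989e+15 /cm^3

6.6989e+15


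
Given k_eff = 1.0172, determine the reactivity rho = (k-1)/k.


rho = (k_eff - 1) / k_eff
rho = (1.0172 - 1) / 1.0172
rho = 0.016909

0.016909


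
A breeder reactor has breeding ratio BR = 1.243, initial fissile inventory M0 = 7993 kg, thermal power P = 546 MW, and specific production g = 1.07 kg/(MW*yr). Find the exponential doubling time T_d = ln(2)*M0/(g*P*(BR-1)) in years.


Breeding gain G = BR - 1 = 1.243 - 1 = 0.243
Fissile production rate = g * P * G = 1.07 * 546 * 0.243 = 141.96546 kg/yr
T_d = ln(2) * M0 / (g * P * G)
T_d = ln(2) * 7993 / 141.96546 = 39.026 yr

39.026


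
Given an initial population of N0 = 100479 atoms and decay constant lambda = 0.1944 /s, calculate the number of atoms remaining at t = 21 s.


N = N0 * exp(-lambda * t)
N = 100479 * exp(-0.1944 * 21)
N = 1694.8

1694.8


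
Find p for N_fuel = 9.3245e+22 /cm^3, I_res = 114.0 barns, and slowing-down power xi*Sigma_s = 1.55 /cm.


p = exp(-N * I * 1e-24 / (xi*Sigma_s))
p = exp(-9.3245e+22 * 114.0 * 1e-24 / 1.55)
p = 0.0010510

0.0010510


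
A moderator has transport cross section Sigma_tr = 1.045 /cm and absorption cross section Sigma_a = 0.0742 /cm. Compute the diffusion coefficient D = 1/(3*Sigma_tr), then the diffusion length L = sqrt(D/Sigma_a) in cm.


D = 1 / (3 * Sigma_tr) = 1 / (3 * 1.045) = 0.3189793 cm
L = sqrt(D / Sigma_a)
L = sqrt(0.3189793 / 0.0742)
L = 2.0734 cm

2.0734


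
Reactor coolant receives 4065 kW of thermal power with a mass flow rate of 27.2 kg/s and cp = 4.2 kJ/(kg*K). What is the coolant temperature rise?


dT = Q / (m_dot * cp)
dT = 4065 / (27.2 * 4.2)
dT = 35.583 C

35.583


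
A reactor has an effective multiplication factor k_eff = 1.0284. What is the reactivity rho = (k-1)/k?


rho = (k_eff - 1) / k_eff
rho = (1.0284 - 1) / 1.0284
rho = 0.027616

0.027616


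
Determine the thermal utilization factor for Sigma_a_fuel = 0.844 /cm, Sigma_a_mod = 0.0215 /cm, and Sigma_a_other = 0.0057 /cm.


f = Sigma_a_fuel / (Sigma_a_fuel + Sigma_a_mod + Sigma_a_other)
f = 0.844 / (0.844 + 0.0215 + 0.0057)
f = 0.96878

0.96878


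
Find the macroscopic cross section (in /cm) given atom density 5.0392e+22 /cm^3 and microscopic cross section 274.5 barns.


Sigma = N * sigma_barns * 1e-24
Sigma = 5.0392e+22 * 274.5 * 1e-24
Sigma = 13.833 /cm

13.833


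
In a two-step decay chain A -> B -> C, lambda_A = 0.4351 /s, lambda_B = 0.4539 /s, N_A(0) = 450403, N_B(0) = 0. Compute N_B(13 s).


N_B(t) = lambda_A * N_A0 / (lambda_B - lambda_A) * [exp(-lambda_A*t) - exp(-lambda_B*t)]
exp(-0.4351*13) = 0.003495426; exp(-0.4539*13) = 0.002737528
N_B = 0.4351 * 450403 / (0.4539 - 0.4351) * (0.003495426 - 0.002737528)
N_B = 7900.3

7900.3


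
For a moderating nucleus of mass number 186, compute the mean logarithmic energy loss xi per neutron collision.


xi = 1 + (A-1)^2/(2A) * ln((A-1)/(A+1))
xi = 1 + (186-1)^2/(2*186) * ln((186-1)/(186 +1))
xi = 0.010714

0.010714


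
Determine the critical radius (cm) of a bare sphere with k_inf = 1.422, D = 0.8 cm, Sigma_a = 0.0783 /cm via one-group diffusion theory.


L^2 = D / Sigma_a = 0.8 / 0.0783 = 10.21711 cm^2
B_m^2 = (k_inf - 1) / L^2 = (1.422 - 1) / 10.21711 = 0.04130326 /cm^2
For a bare sphere: B_g = pi/R, so R_c = pi / sqrt(B_m^2)
R_c = pi / sqrt(0.04130326) = 15.458 cm

15.458


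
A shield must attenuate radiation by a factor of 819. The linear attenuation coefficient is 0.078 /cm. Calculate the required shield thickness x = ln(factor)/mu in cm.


x = ln(factor) / mu
x = ln(819) / 0.078
x = 86.001 cm

86.001


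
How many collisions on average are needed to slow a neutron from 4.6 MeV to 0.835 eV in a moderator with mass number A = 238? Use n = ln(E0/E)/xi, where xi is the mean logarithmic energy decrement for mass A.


xi = 1 + (A-1)^2/(2A)*ln((A-1)/(A+1)) = 0.008379872 (for A = 238)
n = ln(E0/E) / xi
n = ln(4.6e6 / 0.835) / 0.008379872
n = ln(5.508982e+06) / 0.008379872 = 1852.3

1852.3


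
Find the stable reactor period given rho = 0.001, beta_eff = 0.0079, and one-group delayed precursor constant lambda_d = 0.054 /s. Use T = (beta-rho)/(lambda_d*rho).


T = (beta - rho) / (lambda_d * rho)
T = (0.0079 - 0.001) / (0.054 * 0.001)
T = 127.78 s

127.78


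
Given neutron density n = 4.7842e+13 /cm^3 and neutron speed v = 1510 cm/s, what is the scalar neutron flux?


phi = n * v
phi = 4.7842e+13 * 1510
phi = 7.2241e+16 /cm^2/s

7.2241e+16


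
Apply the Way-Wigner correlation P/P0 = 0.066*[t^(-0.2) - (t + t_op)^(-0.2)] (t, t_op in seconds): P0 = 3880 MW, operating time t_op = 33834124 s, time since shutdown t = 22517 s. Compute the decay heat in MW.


P/P0 = 0.066 * [t^(-0.2) - (t + t_op)^(-0.2)]
P/P0 = 0.066 * [22517^(-0.2) - (22517 + 33834124)^(-0.2)]
P/P0 = 0.066 * [0.1347404 - 0.03119401] = 0.006834062
P = 3880 * 0.006834062 = 26.516 MW

26.516


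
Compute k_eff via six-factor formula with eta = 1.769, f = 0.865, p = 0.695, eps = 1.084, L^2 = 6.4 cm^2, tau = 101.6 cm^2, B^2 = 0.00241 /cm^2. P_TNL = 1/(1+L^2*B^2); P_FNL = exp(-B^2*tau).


k_inf = eta*f*p*eps = 1.769*0.865*0.695*1.084 = 1.152811
P_TNL = 1/(1 + L^2*B^2) = 1/(1 + 6.4*0.00241) = 0.9848103
P_FNL = exp(-B^2*tau) = exp(-0.00241*101.6) = 0.7828173
k_eff = k_inf * P_TNL * P_FNL = 1.152811 * 0.9848103 * 0.7828173
k_eff = 0.88873

0.88873


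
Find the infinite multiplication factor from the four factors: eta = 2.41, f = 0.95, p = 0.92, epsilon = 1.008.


k_inf = eta * f * p * epsilon
k_inf = 2.41 * 0.95 * 0.92 * 1.008
k_inf = 2.1232

2.1232


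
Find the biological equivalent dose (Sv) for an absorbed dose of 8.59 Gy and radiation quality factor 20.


H = D * Q
H = 8.59 * 20
H = 171.80 Sv

171.80


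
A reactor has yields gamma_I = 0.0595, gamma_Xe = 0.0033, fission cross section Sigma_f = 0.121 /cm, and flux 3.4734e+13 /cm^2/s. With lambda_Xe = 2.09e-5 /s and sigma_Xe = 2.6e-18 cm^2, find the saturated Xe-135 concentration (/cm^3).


Xe_eq = (gamma_I + gamma_Xe) * Sigma_f * phi / (lambda_Xe + sigma_Xe * phi)
Numerator = (0.0595 + 0.0033) * 0.121 * 3.4734e+13 = 2.639367e+11
Denominator = 2.09e-5 + 2.6e-18 * 3.4734e+13 = 1.112084e-04
Xe_eq = 2.639367e+11 / 1.112084e-04 = 2.3734e+15 /cm^3

2.3734e+15


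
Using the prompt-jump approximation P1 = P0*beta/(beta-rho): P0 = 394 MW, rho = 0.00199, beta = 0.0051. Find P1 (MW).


P1/P0 = beta / (beta - rho)
P1/P0 = 0.0051 / (0.0051 - 0.00199) = 1.639871
P1 = 394 * 1.639871 = 646.11 MW

646.11


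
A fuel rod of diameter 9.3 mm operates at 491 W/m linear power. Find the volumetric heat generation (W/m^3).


r = D / 2 / 1000 = 9.3 / 2 / 1000 = 0.00465 m
q''' = q' / (pi * r^2)
q''' = 491 / (pi * 0.00465^2)
q''' = 7.2281e+06 W/m^3

7.2281e+06


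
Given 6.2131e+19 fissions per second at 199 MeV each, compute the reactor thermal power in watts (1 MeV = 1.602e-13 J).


P = fission_rate * E_MeV * 1.602e-13
P = 6.2131e+19 * 199 * 1.602e-13
P = 1.9807e+09 W

1.9807e+09


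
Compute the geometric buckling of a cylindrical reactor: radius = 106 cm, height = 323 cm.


B^2 = (2.405/R)^2 + (pi/H)^2
B^2 = (2.405/106)^2 + (pi/323)^2
B^2 = 6.0938e-04 /cm^2

6.0938e-04


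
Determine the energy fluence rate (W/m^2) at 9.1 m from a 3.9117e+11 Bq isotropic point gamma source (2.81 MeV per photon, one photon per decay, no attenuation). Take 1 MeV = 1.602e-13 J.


psi = A * E * 1.602e-13 / (4*pi*r^2)
psi = 3.9117e+11 * 2.81 * 1.602e-13 / (4*pi*9.1^2)
psi = 1.6922e-04 W/m^2

1.6922e-04


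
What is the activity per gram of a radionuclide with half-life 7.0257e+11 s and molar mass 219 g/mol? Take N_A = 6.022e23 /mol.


lambda = ln(2) / t_half = ln(2) / 7.0257e+11 = 9.865881e-13 /s
SA = lambda * N_A / M
SA = 9.865881e-13 * 6.022e23 / 219
SA = 2.7129e+09 Bq/g

2.7129e+09


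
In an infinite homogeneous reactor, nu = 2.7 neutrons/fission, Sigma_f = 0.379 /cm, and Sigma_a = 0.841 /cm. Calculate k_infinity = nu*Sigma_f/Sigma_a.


k_inf = nu * Sigma_f / Sigma_a
k_inf = 2.7 * 0.379 / 0.841
k_inf = 1.2168

1.2168


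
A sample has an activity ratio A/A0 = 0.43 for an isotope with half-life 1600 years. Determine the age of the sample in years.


lambda = ln(2) / t_half = ln(2) / 1600 = 4.332170e-04 /yr
t = -ln(A/A0) / lambda
t = -ln(0.43) / 4.332170e-04
t = 1948.1 yr

1948.1


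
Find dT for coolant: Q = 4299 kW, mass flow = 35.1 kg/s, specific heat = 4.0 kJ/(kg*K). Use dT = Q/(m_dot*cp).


dT = Q / (m_dot * cp)
dT = 4299 / (35.1 * 4.0)
dT = 30.620 C

30.620


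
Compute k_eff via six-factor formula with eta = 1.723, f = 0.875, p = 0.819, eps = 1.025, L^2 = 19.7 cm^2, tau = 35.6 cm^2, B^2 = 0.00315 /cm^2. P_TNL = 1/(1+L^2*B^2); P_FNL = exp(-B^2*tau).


k_inf = eta*f*p*eps = 1.723*0.875*0.819*1.025 = 1.265613
P_TNL = 1/(1 + L^2*B^2) = 1/(1 + 19.7*0.00315) = 0.9415708
P_FNL = exp(-B^2*tau) = exp(-0.00315*35.6) = 0.8939191
k_eff = k_inf * P_TNL * P_FNL = 1.265613 * 0.9415708 * 0.8939191
k_eff = 1.0653

1.0653


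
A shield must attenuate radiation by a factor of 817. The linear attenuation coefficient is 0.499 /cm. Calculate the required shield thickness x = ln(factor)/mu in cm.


x = ln(factor) / mu
x = ln(817) / 0.499
x = 13.438 cm

13.438


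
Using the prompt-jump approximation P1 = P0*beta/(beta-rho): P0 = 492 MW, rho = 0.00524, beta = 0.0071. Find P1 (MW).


P1/P0 = beta / (beta - rho)
P1/P0 = 0.0071 / (0.0071 - 0.00524) = 3.817204
P1 = 492 * 3.817204 = 1878.1 MW

1878.1


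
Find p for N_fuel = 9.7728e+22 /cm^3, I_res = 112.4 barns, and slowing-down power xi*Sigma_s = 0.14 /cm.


p = exp(-N * I * 1e-24 / (xi*Sigma_s))
p = exp(-9.7728e+22 * 112.4 * 1e-24 / 0.14)
p = 8.4052e-35

8.4052e-35


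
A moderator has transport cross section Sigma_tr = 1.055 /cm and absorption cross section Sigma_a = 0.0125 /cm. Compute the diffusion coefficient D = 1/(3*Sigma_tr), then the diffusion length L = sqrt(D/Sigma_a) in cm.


D = 1 / (3 * Sigma_tr) = 1 / (3 * 1.055) = 0.3159558 cm
L = sqrt(D / Sigma_a)
L = sqrt(0.3159558 / 0.0125)
L = 5.0276 cm

5.0276


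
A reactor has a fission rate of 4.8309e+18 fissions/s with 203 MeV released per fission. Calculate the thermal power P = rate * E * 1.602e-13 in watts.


P = fission_rate * E_MeV * 1.602e-13
P = 4.8309e+18 * 203 * 1.602e-13
P = 1.5710e+08 W

1.5710e+08


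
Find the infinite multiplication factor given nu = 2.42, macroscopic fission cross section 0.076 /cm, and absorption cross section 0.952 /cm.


k_inf = nu * Sigma_f / Sigma_a
k_inf = 2.42 * 0.076 / 0.952
k_inf = 0.19319

0.19319


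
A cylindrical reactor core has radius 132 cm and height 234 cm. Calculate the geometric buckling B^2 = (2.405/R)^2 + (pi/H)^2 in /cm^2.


B^2 = (2.405/R)^2 + (pi/H)^2
B^2 = (2.405/132)^2 + (pi/234)^2
B^2 = 5.1220e-04 /cm^2

5.1220e-04


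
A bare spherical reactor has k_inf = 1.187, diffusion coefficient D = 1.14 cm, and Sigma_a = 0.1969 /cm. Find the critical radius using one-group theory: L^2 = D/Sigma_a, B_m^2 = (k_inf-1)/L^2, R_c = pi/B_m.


L^2 = D / Sigma_a = 1.14 / 0.1969 = 5.789741 cm^2
B_m^2 = (k_inf - 1) / L^2 = (1.187 - 1) / 5.789741 = 0.03229851 /cm^2
For a bare sphere: B_g = pi/R, so R_c = pi / sqrt(B_m^2)
R_c = pi / sqrt(0.03229851) = 17.481 cm

17.481


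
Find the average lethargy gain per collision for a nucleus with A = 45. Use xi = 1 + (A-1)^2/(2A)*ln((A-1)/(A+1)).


xi = 1 + (A-1)^2/(2A) * ln((A-1)/(A+1))
xi = 1 + (45-1)^2/(2*45) * ln((45-1)/(45 +1))
xi = 0.043793

0.043793


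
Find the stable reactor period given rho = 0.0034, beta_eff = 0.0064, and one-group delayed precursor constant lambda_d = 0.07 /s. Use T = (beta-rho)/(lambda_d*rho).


T = (beta - rho) / (lambda_d * rho)
T = (0.0064 - 0.0034) / (0.07 * 0.0034)
T = 12.605 s

12.605


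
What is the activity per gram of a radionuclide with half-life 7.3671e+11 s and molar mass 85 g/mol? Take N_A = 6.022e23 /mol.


lambda = ln(2) / t_half = ln(2) / 7.3671e+11 = 9.408684e-13 /s
SA = lambda * N_A / M
SA = 9.408684e-13 * 6.022e23 / 85
SA = 6.6658e+09 Bq/g

6.6658e+09


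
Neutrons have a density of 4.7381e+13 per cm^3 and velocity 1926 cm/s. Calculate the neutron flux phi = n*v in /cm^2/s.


phi = n * v
phi = 4.7381e+13 * 1926
phi = 9.1256e+16 /cm^2/s

9.1256e+16


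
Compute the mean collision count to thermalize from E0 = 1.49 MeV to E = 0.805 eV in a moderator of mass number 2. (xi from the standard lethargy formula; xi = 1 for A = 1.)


xi = 1 + (A-1)^2/(2A)*ln((A-1)/(A+1)) = 0.7253469 (for A = 2)
n = ln(E0/E) / xi
n = ln(1.49e6 / 0.805) / 0.7253469
n = ln(1.850932e+06) / 0.7253469 = 19.896

19.896


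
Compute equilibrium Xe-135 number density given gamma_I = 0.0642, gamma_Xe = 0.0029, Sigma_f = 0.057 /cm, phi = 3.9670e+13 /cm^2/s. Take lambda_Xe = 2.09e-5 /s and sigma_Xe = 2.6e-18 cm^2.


Xe_eq = (gamma_I + gamma_Xe) * Sigma_f * phi / (lambda_Xe + sigma_Xe * phi)
Numerator = (0.0642 + 0.0029) * 0.057 * 3.9670e+13 = 1.517258e+11
Denominator = 2.09e-5 + 2.6e-18 * 3.9670e+13 = 1.240420e-04
Xe_eq = 1.517258e+11 / 1.240420e-04 = 1.2232e+15 /cm^3

1.2232e+15


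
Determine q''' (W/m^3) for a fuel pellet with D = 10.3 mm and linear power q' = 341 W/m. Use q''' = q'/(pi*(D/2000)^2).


r = D / 2 / 1000 = 10.3 / 2 / 1000 = 0.00515 m
q''' = q' / (pi * r^2)
q''' = 341 / (pi * 0.00515^2)
q''' = 4.0925e+06 W/m^3

4.0925e+06


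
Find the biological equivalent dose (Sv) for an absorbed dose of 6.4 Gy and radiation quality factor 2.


H = D * Q
H = 6.4 * 2
H = 12.800 Sv

12.800


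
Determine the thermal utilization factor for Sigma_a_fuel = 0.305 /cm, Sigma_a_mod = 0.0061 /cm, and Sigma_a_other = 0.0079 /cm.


f = Sigma_a_fuel / (Sigma_a_fuel + Sigma_a_mod + Sigma_a_other)
f = 0.305 / (0.305 + 0.0061 + 0.0079)
f = 0.95611

0.95611


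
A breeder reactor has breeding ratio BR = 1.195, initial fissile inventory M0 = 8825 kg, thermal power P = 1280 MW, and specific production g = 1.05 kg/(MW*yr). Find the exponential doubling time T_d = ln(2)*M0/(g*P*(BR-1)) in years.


Breeding gain G = BR - 1 = 1.195 - 1 = 0.195
Fissile production rate = g * P * G = 1.05 * 1280 * 0.195 = 262.08 kg/yr
T_d = ln(2) * M0 / (g * P * G)
T_d = ln(2) * 8825 / 262.08 = 23.340 yr

23.340


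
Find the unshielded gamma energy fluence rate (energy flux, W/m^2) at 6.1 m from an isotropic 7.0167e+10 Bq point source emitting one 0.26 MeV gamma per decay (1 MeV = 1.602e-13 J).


psi = A * E * 1.602e-13 / (4*pi*r^2)
psi = 7.0167e+10 * 0.26 * 1.602e-13 / (4*pi*6.1^2)
psi = 6.2503e-06 W/m^2

6.2503e-06


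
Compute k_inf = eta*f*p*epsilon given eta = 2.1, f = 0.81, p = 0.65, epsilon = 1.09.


k_inf = eta * f * p * epsilon
k_inf = 2.1 * 0.81 * 0.65 * 1.09
k_inf = 1.2052

1.2052


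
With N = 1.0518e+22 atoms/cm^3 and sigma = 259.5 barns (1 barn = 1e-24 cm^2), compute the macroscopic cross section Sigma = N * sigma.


Sigma = N * sigma_barns * 1e-24
Sigma = 1.0518e+22 * 259.5 * 1e-24
Sigma = 2.7294 /cm

2.7294


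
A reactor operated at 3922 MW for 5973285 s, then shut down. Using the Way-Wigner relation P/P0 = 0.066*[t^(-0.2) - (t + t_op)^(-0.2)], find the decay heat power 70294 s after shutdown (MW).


P/P0 = 0.066 * [t^(-0.2) - (t + t_op)^(-0.2)]
P/P0 = 0.066 * [70294^(-0.2) - (70294 + 5973285)^(-0.2)]
P/P0 = 0.066 * [0.1073041 - 0.04402924] = 0.004176141
P = 3922 * 0.004176141 = 16.379 MW

16.379


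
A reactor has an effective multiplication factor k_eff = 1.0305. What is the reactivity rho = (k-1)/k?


rho = (k_eff - 1) / k_eff
rho = (1.0305 - 1) / 1.0305
rho = 0.029597

0.029597


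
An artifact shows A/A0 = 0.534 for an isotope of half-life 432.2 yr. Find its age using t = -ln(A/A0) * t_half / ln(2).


lambda = ln(2) / t_half = ln(2) / 432.2 = 0.001603765 /yr
t = -ln(A/A0) / lambda
t = -ln(0.534) / 0.001603765
t = 391.18 yr

391.18


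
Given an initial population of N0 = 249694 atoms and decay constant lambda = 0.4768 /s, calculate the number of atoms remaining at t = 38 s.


N = N0 * exp(-lambda * t)
N = 249694 * exp(-0.4768 * 38)
N = 0.0033782

0.0033782


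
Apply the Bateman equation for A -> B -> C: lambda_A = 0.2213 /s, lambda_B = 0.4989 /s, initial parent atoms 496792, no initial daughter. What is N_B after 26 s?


N_B(t) = lambda_A * N_A0 / (lambda_B - lambda_A) * [exp(-lambda_A*t) - exp(-lambda_B*t)]
exp(-0.2213*26) = 0.003170709; exp(-0.4989*26) = 2.325908e-06
N_B = 0.2213 * 496792 / (0.4989 - 0.2213) * (0.003170709 - 2.325908e-06)
N_B = 1254.8

1254.8


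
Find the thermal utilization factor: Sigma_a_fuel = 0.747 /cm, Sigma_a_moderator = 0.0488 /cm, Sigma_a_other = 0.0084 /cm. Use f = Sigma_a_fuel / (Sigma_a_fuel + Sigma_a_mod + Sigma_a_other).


f = Sigma_a_fuel / (Sigma_a_fuel + Sigma_a_mod + Sigma_a_other)
f = 0.747 / (0.747 + 0.0488 + 0.0084)
f = 0.92887

0.92887


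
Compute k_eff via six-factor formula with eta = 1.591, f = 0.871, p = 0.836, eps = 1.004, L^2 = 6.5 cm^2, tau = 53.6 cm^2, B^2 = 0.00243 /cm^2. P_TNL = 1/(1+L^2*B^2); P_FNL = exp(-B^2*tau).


k_inf = eta*f*p*eps = 1.591*0.871*0.836*1.004 = 1.163130
P_TNL = 1/(1 + L^2*B^2) = 1/(1 + 6.5*0.00243) = 0.9844506
P_FNL = exp(-B^2*tau) = exp(-0.00243*53.6) = 0.8778777
k_eff = k_inf * P_TNL * P_FNL = 1.163130 * 0.9844506 * 0.8778777
k_eff = 1.0052

1.0052


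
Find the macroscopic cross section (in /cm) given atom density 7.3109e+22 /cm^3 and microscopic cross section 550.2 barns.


Sigma = N * sigma_barns * 1e-24
Sigma = 7.3109e+22 * 550.2 * 1e-24
Sigma = 40.225 /cm

40.225


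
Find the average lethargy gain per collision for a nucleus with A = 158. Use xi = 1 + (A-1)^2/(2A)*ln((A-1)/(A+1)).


xi = 1 + (A-1)^2/(2A) * ln((A-1)/(A+1))
xi = 1 + (158-1)^2/(2*158) * ln((158-1)/(158 +1))
xi = 0.012605

0.012605


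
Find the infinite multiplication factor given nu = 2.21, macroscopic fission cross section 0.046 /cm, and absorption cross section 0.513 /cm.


k_inf = nu * Sigma_f / Sigma_a
k_inf = 2.21 * 0.046 / 0.513
k_inf = 0.19817

0.19817


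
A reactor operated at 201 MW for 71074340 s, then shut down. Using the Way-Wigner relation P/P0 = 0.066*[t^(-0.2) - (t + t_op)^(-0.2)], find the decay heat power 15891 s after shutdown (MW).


P/P0 = 0.066 * [t^(-0.2) - (t + t_op)^(-0.2)]
P/P0 = 0.066 * [15891^(-0.2) - (15891 + 71074340)^(-0.2)]
P/P0 = 0.066 * [0.1444674 - 0.02689292] = 0.007759916
P = 201 * 0.007759916 = 1.5597 MW

1.5597


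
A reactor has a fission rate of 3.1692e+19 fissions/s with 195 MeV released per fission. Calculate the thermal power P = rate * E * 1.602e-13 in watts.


P = fission_rate * E_MeV * 1.602e-13
P = 3.1692e+19 * 195 * 1.602e-13
P = 9.9003e+08 W

9.9003e+08


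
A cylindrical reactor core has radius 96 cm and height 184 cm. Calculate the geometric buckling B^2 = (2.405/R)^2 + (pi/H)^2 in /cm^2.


B^2 = (2.405/R)^2 + (pi/H)^2
B^2 = (2.405/96)^2 + (pi/184)^2
B^2 = 9.1912e-04 /cm^2

9.1912e-04


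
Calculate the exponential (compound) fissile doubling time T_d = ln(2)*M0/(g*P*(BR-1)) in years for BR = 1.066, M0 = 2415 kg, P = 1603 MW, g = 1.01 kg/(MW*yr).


Breeding gain G = BR - 1 = 1.066 - 1 = 0.066
Fissile production rate = g * P * G = 1.01 * 1603 * 0.066 = 106.85598 kg/yr
T_d = ln(2) * M0 / (g * P * G)
T_d = ln(2) * 2415 / 106.85598 = 15.665 yr

15.665


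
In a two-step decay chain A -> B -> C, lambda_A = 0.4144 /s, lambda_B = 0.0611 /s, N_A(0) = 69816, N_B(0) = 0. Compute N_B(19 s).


N_B(t) = lambda_A * N_A0 / (lambda_B - lambda_A) * [exp(-lambda_A*t) - exp(-lambda_B*t)]
exp(-0.4144*19) = 3.806615e-04; exp(-0.0611*19) = 0.3132042
N_B = 0.4144 * 69816 / (0.0611 - 0.4144) * (3.806615e-04 - 0.3132042)
N_B = 25617

25617


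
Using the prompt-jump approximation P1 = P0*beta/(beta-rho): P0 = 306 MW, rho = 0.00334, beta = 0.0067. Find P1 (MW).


P1/P0 = beta / (beta - rho)
P1/P0 = 0.0067 / (0.0067 - 0.00334) = 1.994048
P1 = 306 * 1.994048 = 610.18 MW

610.18


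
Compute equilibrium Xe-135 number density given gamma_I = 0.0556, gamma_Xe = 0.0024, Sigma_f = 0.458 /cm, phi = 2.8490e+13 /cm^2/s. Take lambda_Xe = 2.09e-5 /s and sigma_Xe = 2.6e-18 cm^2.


Xe_eq = (gamma_I + gamma_Xe) * Sigma_f * phi / (lambda_Xe + sigma_Xe * phi)
Numerator = (0.0556 + 0.0024) * 0.458 * 2.8490e+13 = 7.568084e+11
Denominator = 2.09e-5 + 2.6e-18 * 2.8490e+13 = 9.497400e-05
Xe_eq = 7.568084e+11 / 9.497400e-05 = 7.9686e+15 /cm^3

7.9686e+15


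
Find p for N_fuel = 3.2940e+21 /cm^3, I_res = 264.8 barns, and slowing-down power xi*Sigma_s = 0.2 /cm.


p = exp(-N * I * 1e-24 / (xi*Sigma_s))
p = exp(-3.2940e+21 * 264.8 * 1e-24 / 0.2)
p = 0.012762

0.012762


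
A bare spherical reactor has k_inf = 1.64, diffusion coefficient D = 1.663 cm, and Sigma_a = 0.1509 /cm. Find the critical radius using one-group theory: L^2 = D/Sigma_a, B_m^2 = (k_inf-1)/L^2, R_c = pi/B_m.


L^2 = D / Sigma_a = 1.663 / 0.1509 = 11.02054 cm^2
B_m^2 = (k_inf - 1) / L^2 = (1.64 - 1) / 11.02054 = 0.05807338 /cm^2
For a bare sphere: B_g = pi/R, so R_c = pi / sqrt(B_m^2)
R_c = pi / sqrt(0.05807338) = 13.037 cm

13.037


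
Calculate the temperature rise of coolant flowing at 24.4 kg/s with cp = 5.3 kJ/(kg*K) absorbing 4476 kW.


dT = Q / (m_dot * cp)
dT = 4476 / (24.4 * 5.3)
dT = 34.612 C

34.612


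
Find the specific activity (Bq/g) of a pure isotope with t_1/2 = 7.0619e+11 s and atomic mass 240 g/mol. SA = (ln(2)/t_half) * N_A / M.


lambda = ln(2) / t_half = ln(2) / 7.0619e+11 = 9.815307e-13 /s
SA = lambda * N_A / M
SA = 9.815307e-13 * 6.022e23 / 240
SA = 2.4628e+09 Bq/g

2.4628e+09


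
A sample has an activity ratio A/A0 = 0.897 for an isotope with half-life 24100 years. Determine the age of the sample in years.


lambda = ln(2) / t_half = ln(2) / 24100 = 2.876129e-05 /yr
t = -ln(A/A0) / lambda
t = -ln(0.897) / 2.876129e-05
t = 3779.4 yr

3779.4


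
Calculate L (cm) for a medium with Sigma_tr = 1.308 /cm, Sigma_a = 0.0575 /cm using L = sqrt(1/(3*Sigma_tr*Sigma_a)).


D = 1 / (3 * Sigma_tr) = 1 / (3 * 1.308) = 0.2548420 cm
L = sqrt(D / Sigma_a)
L = sqrt(0.2548420 / 0.0575)
L = 2.1052 cm

2.1052


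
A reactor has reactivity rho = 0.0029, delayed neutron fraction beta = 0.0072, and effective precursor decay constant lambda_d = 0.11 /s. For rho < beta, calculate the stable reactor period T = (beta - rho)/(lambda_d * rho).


T = (beta - rho) / (lambda_d * rho)
T = (0.0072 - 0.0029) / (0.11 * 0.0029)
T = 13.480 s

13.480


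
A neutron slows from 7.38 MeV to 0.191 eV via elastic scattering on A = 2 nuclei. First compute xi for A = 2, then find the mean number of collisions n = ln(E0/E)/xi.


xi = 1 + (A-1)^2/(2A)*ln((A-1)/(A+1)) = 0.7253469 (for A = 2)
n = ln(E0/E) / xi
n = ln(7.38e6 / 0.191) / 0.7253469
n = ln(3.863874e+07) / 0.7253469 = 24.085

24.085


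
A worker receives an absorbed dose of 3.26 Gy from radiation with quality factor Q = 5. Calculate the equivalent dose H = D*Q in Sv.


H = D * Q
H = 3.26 * 5
H = 16.300 Sv

16.300


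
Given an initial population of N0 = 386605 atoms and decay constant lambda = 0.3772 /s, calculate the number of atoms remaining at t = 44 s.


N = N0 * exp(-lambda * t)
N = 386605 * exp(-0.3772 * 44)
N = 0.023953

0.023953


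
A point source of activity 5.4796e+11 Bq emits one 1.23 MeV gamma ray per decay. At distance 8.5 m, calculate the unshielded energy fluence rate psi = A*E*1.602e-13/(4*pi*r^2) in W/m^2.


psi = A * E * 1.602e-13 / (4*pi*r^2)
psi = 5.4796e+11 * 1.23 * 1.602e-13 / (4*pi*8.5^2)
psi = 1.1892e-04 W/m^2

1.1892e-04


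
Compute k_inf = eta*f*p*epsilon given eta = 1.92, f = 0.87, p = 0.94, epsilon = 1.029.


k_inf = eta * f * p * epsilon
k_inf = 1.92 * 0.87 * 0.94 * 1.029
k_inf = 1.6157

1.6157


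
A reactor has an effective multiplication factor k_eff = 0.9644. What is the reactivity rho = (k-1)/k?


rho = (k_eff - 1) / k_eff
rho = (0.9644 - 1) / 0.9644
rho = -0.036914

-0.036914
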